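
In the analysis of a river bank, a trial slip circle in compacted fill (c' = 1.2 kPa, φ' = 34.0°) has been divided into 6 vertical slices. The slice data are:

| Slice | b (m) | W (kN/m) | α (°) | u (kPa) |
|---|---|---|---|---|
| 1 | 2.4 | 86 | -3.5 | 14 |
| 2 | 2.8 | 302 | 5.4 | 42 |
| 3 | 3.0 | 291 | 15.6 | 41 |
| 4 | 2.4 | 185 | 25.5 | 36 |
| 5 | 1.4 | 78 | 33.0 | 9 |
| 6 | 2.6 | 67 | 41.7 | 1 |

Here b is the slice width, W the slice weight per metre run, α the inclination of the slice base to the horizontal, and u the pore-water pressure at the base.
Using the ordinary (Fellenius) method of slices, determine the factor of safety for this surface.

FS = 1.47

Ordinary method of slices: FS = Σ[c'·Δl_i + (W_i cosα_i − u_i·Δl_i)·tanφ'] / Σ W_i sinα_i, with Δl_i = b_i / cosα_i.
Slice 1: Δl = 2.4/cos(-3.5°) = 2.404 m; N'_1 = 86·cos(-3.5°) − 14·2.404 = 52.2; c'Δl = 2.89; W sinα = -5.3
Slice 2: Δl = 2.8/cos5.4° = 2.812 m; N'_2 = 302·cos5.4° − 42·2.812 = 182.5; c'Δl = 3.37; W sinα = 28.4
Slice 3: Δl = 3.0/cos15.6° = 3.115 m; N'_3 = 291·cos15.6° − 41·3.115 = 152.6; c'Δl = 3.74; W sinα = 78.3
Slice 4: Δl = 2.4/cos25.5° = 2.659 m; N'_4 = 185·cos25.5° − 36·2.659 = 71.3; c'Δl = 3.19; W sinα = 79.6
Slice 5: Δl = 1.4/cos33.0° = 1.669 m; N'_5 = 78·cos33.0° − 9·1.669 = 50.4; c'Δl = 2.00; W sinα = 42.5
Slice 6: Δl = 2.6/cos41.7° = 3.482 m; N'_6 = 67·cos41.7° − 1·3.482 = 46.5; c'Δl = 4.18; W sinα = 44.6
Σc'Δl = 19.4 kN/m; ΣN' = 555.5 kN/m; ΣW sinα = 268.1 kN/m
Resisting = 19.4 + 555.5·tan34.0° = 19.4 + 374.7 = 394.0 kN/m
FS = 394.0 / 268.1 = 1.470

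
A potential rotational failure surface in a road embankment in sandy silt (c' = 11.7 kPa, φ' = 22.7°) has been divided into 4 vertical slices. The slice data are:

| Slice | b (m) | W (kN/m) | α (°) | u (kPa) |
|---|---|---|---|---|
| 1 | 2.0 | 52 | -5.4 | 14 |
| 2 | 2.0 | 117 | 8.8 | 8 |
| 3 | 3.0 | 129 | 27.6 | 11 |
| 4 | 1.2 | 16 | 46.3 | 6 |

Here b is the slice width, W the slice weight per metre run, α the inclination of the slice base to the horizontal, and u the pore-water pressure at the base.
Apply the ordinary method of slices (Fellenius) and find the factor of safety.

Ordinary method of slices: FS = Σ[c'·Δl_i + (W_i cosα_i − u_i·Δl_i)·tanφ'] / Σ W_i sinα_i, with Δl_i = b_i / cosα_i.
Slice 1: Δl = 2.0/cos(-5.4°) = 2.009 m; N'_1 = 52·cos(-5.4°) − 14·2.009 = 23.6; c'Δl = 23.50; W sinα = -4.9
Slice 2: Δl = 2.0/cos8.8° = 2.024 m; N'_2 = 117·cos8.8° − 8·2.024 = 99.4; c'Δl = 23.68; W sinα = 17.9
Slice 3: Δl = 3.0/cos27.6° = 3.385 m; N'_3 = 129·cos27.6° − 11·3.385 = 77.1; c'Δl = 39.61; W sinα = 59.8
Slice 4: Δl = 1.2/cos46.3° = 1.737 m; N'_4 = 16·cos46.3° − 6·1.737 = 0.6; c'Δl = 20.32; W sinα = 11.6
Σc'Δl = 107.1 kN/m; ΣN' = 200.8 kN/m; ΣW sinα = 84.3 kN/m
Resisting = 107.1 + 200.8·tan22.7° = 107.1 + 84.0 = 191.1 kN/m
FS = 191.1 / 84.3 = 2.266

FS = 2.27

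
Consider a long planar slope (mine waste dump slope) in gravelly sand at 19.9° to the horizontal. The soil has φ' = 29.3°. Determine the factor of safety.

FS = 1.55

For a dry cohesionless infinite slope the factor of safety is FS = tanφ' / tanβ.
FS = tan29.3° / tan19.9° = 0.5612 / 0.3620 = 1.550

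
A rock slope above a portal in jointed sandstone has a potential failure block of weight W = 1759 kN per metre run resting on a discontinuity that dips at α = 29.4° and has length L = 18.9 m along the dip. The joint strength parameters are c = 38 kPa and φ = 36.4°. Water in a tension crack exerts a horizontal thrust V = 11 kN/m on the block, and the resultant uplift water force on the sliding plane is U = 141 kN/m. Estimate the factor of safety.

FS = 1.99

Resolving the block weight along and normal to the plane and applying the Mohr–Coulomb strength on the joint:
N' = W cosα − U − V sinα = 1759·cos29.4° − 141 − 11·sin29.4° = 1386.1 kN/m
Driving force T = W sinα + V cosα = 1759·sin29.4° + 11·cos29.4° = 873.1 kN/m
Resisting force R = c·L + N'·tanφ = 38·18.9 + 1386.1·tan36.4° = 718.2 + 1021.9 = 1740.1 kN/m
FS = R / T = 1740.1 / 873.1 = 1.993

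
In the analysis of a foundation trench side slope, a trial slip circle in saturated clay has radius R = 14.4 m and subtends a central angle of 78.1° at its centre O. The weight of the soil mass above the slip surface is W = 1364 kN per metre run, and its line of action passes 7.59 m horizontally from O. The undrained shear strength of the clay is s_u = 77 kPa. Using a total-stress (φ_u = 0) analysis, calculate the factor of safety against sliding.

FS = 2.10

Taking moments about the centre O, the resisting moment is provided by the undrained shear strength acting along the arc:
Arc length L_a = R·θ = 14.4·(78.1°·π/180) = 14.4·1.3631 = 19.63 m
M_R = s_u·L_a·R = 77·19.63·14.4 = 21764.3 kN·m/m
M_D = W·d = 1364·7.59 = 10352.8 kN·m/m
FS = M_R / M_D = 21764.3 / 10352.8 = 2.102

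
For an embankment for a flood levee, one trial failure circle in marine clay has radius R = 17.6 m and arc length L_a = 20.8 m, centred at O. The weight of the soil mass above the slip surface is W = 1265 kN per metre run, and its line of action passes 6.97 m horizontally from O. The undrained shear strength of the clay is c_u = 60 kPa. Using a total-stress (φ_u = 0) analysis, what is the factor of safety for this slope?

Taking moments about the centre O, the resisting moment is provided by the undrained shear strength acting along the arc:
M_R = c_u·L_a·R = 60·20.80·17.6 = 21964.8 kN·m/m
M_D = W·d = 1265·6.97 = 8817.0 kN·m/m
FS = M_R / M_D = 21964.8 / 8817.0 = 2.491

FS = 2.49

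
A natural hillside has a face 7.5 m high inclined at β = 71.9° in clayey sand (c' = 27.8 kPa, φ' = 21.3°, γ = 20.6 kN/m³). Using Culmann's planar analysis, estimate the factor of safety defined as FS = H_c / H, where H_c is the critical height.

H_c = (4c'/γ) · sinβ cosφ' / [1 − cos(β − φ')]
    = (4·27.8/20.6) · sin71.9°·cos21.3° / [1 − cos50.6°]
    = 5.398 · 0.8856 / 0.3653 = 13.09 m
FS = H_c / H = 13.09 / 7.5 = 1.745

FS = 1.74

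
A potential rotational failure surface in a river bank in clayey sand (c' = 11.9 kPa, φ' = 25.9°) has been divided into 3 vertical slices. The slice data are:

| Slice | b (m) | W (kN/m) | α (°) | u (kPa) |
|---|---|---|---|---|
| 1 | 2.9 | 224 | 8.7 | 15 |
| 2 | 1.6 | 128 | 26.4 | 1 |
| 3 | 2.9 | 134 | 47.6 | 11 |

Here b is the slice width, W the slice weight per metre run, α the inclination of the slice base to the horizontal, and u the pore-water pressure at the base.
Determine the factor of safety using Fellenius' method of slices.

FS = 1.42

Ordinary method of slices: FS = Σ[c'·Δl_i + (W_i cosα_i − u_i·Δl_i)·tanφ'] / Σ W_i sinα_i, with Δl_i = b_i / cosα_i.
Slice 1: Δl = 2.9/cos8.7° = 2.934 m; N'_1 = 224·cos8.7° − 15·2.934 = 177.4; c'Δl = 34.91; W sinα = 33.9
Slice 2: Δl = 1.6/cos26.4° = 1.786 m; N'_2 = 128·cos26.4° − 1·1.786 = 112.9; c'Δl = 21.26; W sinα = 56.9
Slice 3: Δl = 2.9/cos47.6° = 4.301 m; N'_3 = 134·cos47.6° − 11·4.301 = 43.0; c'Δl = 51.18; W sinα = 99.0
Σc'Δl = 107.3 kN/m; ΣN' = 333.3 kN/m; ΣW sinα = 189.7 kN/m
Resisting = 107.3 + 333.3·tan25.9° = 107.3 + 161.9 = 269.2 kN/m
FS = 269.2 / 189.7 = 1.419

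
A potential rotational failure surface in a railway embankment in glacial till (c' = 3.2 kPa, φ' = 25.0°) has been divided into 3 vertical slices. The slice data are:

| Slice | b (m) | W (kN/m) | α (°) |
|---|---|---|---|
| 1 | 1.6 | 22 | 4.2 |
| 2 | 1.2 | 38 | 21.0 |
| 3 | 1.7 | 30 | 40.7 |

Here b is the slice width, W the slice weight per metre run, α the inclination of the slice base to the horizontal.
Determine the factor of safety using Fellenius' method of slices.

FS = 1.55

Ordinary method of slices: FS = Σ[c'·Δl_i + (W_i cosα_i)·tanφ'] / Σ W_i sinα_i, with Δl_i = b_i / cosα_i.
Slice 1: Δl = 1.6/cos4.2° = 1.604 m; N'_1 = 22·cos4.2° = 21.9; c'Δl = 5.13; W sinα = 1.6
Slice 2: Δl = 1.2/cos21.0° = 1.285 m; N'_2 = 38·cos21.0° = 35.5; c'Δl = 4.11; W sinα = 13.6
Slice 3: Δl = 1.7/cos40.7° = 2.242 m; N'_3 = 30·cos40.7° = 22.7; c'Δl = 7.18; W sinα = 19.6
Σc'Δl = 16.4 kN/m; ΣN' = 80.2 kN/m; ΣW sinα = 34.8 kN/m
Resisting = 16.4 + 80.2·tan25.0° = 16.4 + 37.4 = 53.8 kN/m
FS = 53.8 / 34.8 = 1.546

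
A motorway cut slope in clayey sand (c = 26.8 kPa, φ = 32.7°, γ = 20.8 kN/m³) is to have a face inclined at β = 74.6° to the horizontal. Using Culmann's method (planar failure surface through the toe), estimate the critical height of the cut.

Culmann's analysis gives the critical failure plane at α_cr = (β + φ)/2 = (74.6 + 32.7)/2 = 53.6°, and the critical height
H_c = (4c/γ) · sinβ cosφ / [1 − cos(β − φ)]
    = (4·26.8/20.8) · sin74.6°·cos32.7° / [1 − cos(41.9°)]
    = 5.154 · 0.9641·0.8415 / [1 − 0.7443]
    = 5.154 · 0.8113 / 0.2557
    = 16.35 m

H_c = 16.35 m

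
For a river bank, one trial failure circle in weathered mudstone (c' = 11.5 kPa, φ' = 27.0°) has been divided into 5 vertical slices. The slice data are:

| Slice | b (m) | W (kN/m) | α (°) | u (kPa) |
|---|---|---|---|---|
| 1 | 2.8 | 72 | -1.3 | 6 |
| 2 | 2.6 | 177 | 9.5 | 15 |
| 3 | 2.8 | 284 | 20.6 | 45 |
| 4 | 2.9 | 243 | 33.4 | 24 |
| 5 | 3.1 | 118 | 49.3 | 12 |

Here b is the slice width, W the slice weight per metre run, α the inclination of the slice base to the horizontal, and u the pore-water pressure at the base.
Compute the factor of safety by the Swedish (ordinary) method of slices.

FS = 1.22

Ordinary method of slices: FS = Σ[c'·Δl_i + (W_i cosα_i − u_i·Δl_i)·tanφ'] / Σ W_i sinα_i, with Δl_i = b_i / cosα_i.
Slice 1: Δl = 2.8/cos(-1.3°) = 2.801 m; N'_1 = 72·cos(-1.3°) − 6·2.801 = 55.2; c'Δl = 32.21; W sinα = -1.6
Slice 2: Δl = 2.6/cos9.5° = 2.636 m; N'_2 = 177·cos9.5° − 15·2.636 = 135.0; c'Δl = 30.32; W sinα = 29.2
Slice 3: Δl = 2.8/cos20.6° = 2.991 m; N'_3 = 284·cos20.6° − 45·2.991 = 131.2; c'Δl = 34.40; W sinα = 99.9
Slice 4: Δl = 2.9/cos33.4° = 3.474 m; N'_4 = 243·cos33.4° − 24·3.474 = 119.5; c'Δl = 39.95; W sinα = 133.8
Slice 5: Δl = 3.1/cos49.3° = 4.754 m; N'_5 = 118·cos49.3° − 12·4.754 = 19.9; c'Δl = 54.67; W sinα = 89.5
Σc'Δl = 191.5 kN/m; ΣN' = 460.8 kN/m; ΣW sinα = 350.7 kN/m
Resisting = 191.5 + 460.8·tan27.0° = 191.5 + 234.8 = 426.4 kN/m
FS = 426.4 / 350.7 = 1.216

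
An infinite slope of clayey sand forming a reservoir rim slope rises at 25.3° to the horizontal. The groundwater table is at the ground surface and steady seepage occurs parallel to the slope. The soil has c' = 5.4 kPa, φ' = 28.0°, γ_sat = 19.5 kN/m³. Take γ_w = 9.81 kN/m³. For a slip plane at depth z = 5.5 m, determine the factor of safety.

FS = 0.69

With seepage parallel to the slope and the water table at the surface, the effective normal stress on the slip plane uses the buoyant unit weight γ' = γ_sat − γ_w while the driving shear stress uses γ_sat:
FS = [c' + γ' z cos²β tanφ'] / [γ_sat z sinβ cosβ]
γ' = 19.5 − 9.81 = 9.69 kN/m³
Numerator = 5.4 + 9.69·5.5·cos²25.3°·tan28.0° = 5.4 + 9.69·5.5·0.8174·0.5317 = 28.562 kPa
Denominator = 19.5·5.5·sin25.3°·cos25.3° = 19.5·5.5·0.4274·0.9041 = 41.438 kPa
FS = 28.562 / 41.438 = 0.689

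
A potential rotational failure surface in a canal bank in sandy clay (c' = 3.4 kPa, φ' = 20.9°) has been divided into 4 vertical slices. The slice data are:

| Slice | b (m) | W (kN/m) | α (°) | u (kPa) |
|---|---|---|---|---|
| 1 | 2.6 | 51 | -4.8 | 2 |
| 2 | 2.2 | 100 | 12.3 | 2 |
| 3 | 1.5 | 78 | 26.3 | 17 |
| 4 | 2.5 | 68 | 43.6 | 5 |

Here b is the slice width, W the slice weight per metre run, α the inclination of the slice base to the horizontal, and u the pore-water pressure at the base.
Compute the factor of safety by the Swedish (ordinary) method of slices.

Ordinary method of slices: FS = Σ[c'·Δl_i + (W_i cosα_i − u_i·Δl_i)·tanφ'] / Σ W_i sinα_i, with Δl_i = b_i / cosα_i.
Slice 1: Δl = 2.6/cos(-4.8°) = 2.609 m; N'_1 = 51·cos(-4.8°) − 2·2.609 = 45.6; c'Δl = 8.87; W sinα = -4.3
Slice 2: Δl = 2.2/cos12.3° = 2.252 m; N'_2 = 100·cos12.3° − 2·2.252 = 93.2; c'Δl = 7.66; W sinα = 21.3
Slice 3: Δl = 1.5/cos26.3° = 1.673 m; N'_3 = 78·cos26.3° − 17·1.673 = 41.5; c'Δl = 5.69; W sinα = 34.6
Slice 4: Δl = 2.5/cos43.6° = 3.452 m; N'_4 = 68·cos43.6° − 5·3.452 = 32.0; c'Δl = 11.74; W sinα = 46.9
Σc'Δl = 34.0 kN/m; ΣN' = 212.3 kN/m; ΣW sinα = 98.5 kN/m
Resisting = 34.0 + 212.3·tan20.9° = 34.0 + 81.1 = 115.0 kN/m
FS = 115.0 / 98.5 = 1.168

FS = 1.17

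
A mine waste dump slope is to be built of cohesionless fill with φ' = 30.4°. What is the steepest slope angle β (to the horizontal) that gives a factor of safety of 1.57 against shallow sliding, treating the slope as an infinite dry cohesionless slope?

For an infinite dry cohesionless slope FS = tanφ'/tanβ, so tanβ = tanφ' / FS.
tanβ = tan30.4° / 1.57 = 0.5867 / 1.57 = 0.3737
β = arctan(0.3737) = 20.49°

β = 20.5°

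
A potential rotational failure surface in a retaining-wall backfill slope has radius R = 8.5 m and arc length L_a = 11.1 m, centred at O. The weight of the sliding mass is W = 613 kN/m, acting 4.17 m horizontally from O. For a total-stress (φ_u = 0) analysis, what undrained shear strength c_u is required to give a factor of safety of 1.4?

c_u = 37.9 kPa

FS = c_u·L_a·R / (W·d), so c_u = FS·W·d / (L_a·R).
c_u = 1.4·613·4.17 / (11.10·8.5) = 3578.7 / 94.35 = 37.93 kPa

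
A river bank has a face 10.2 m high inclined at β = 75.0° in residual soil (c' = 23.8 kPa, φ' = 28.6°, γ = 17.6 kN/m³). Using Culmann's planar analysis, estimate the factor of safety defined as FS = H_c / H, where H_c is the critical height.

H_c = (4c'/γ) · sinβ cosφ' / [1 − cos(β − φ')]
    = (4·23.8/17.6) · sin75.0°·cos28.6° / [1 − cos46.4°]
    = 5.409 · 0.8481 / 0.3104 = 14.78 m
FS = H_c / H = 14.78 / 10.2 = 1.449

FS = 1.45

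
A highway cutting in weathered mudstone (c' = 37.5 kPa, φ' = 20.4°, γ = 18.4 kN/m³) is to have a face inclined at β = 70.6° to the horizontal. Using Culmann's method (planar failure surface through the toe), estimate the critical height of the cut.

Culmann's analysis gives the critical failure plane at α_cr = (β + φ')/2 = (70.6 + 20.4)/2 = 45.5°, and the critical height
H_c = (4c'/γ) · sinβ cosφ' / [1 − cos(β − φ')]
    = (4·37.5/18.4) · sin70.6°·cos20.4° / [1 − cos(50.2°)]
    = 8.152 · 0.9432·0.9373 / [1 − 0.6401]
    = 8.152 · 0.8841 / 0.3599
    = 20.03 m

H_c = 20.03 m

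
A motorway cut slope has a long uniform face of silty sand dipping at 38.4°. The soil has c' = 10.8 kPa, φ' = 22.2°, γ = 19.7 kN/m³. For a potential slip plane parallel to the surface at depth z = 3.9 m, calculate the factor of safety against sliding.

FS = 0.80

For an infinite slope with a slip plane parallel to the surface (no pore pressure): FS = [c' + γz cos²β tanφ'] / [γz sinβ cosβ].
γz = 19.7·3.9 = 76.83 kN/m²
Numerator = 10.8 + 76.83·cos²38.4°·tan22.2° = 10.8 + 76.83·0.6142·0.4081 = 30.057 kPa
Denominator = 76.83·sin38.4°·cos38.4° = 76.83·0.6211·0.7837 = 37.400 kPa
FS = 30.057 / 37.400 = 0.804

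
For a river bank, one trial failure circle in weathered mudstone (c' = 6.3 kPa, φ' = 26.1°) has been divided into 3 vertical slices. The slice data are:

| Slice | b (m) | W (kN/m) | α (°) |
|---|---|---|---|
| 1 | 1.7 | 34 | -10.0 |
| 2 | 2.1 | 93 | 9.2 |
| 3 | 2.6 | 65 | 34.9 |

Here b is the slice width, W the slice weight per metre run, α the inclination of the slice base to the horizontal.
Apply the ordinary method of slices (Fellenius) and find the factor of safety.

Ordinary method of slices: FS = Σ[c'·Δl_i + (W_i cosα_i)·tanφ'] / Σ W_i sinα_i, with Δl_i = b_i / cosα_i.
Slice 1: Δl = 1.7/cos(-10.0°) = 1.726 m; N'_1 = 34·cos(-10.0°) = 33.5; c'Δl = 10.88; W sinα = -5.9
Slice 2: Δl = 2.1/cos9.2° = 2.127 m; N'_2 = 93·cos9.2° = 91.8; c'Δl = 13.40; W sinα = 14.9
Slice 3: Δl = 2.6/cos34.9° = 3.170 m; N'_3 = 65·cos34.9° = 53.3; c'Δl = 19.97; W sinα = 37.2
Σc'Δl = 44.2 kN/m; ΣN' = 178.6 kN/m; ΣW sinα = 46.2 kN/m
Resisting = 44.2 + 178.6·tan26.1° = 44.2 + 87.5 = 131.7 kN/m
FS = 131.7 / 46.2 = 2.854

FS = 2.85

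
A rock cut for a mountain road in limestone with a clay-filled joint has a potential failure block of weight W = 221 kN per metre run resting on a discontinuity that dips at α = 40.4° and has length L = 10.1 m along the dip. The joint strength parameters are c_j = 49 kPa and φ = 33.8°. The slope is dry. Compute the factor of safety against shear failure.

FS = 4.24

Resolving the block weight along and normal to the plane and applying the Mohr–Coulomb strength on the joint:
N' = W cosα = 221·cos40.4° = 168.3 kN/m
Driving force T = W sinα = 221·sin40.4° = 143.2 kN/m
Resisting force R = c_j·L + N'·tanφ = 49·10.1 + 168.3·tan33.8° = 494.9 + 112.7 = 607.6 kN/m
FS = R / T = 607.6 / 143.2 = 4.242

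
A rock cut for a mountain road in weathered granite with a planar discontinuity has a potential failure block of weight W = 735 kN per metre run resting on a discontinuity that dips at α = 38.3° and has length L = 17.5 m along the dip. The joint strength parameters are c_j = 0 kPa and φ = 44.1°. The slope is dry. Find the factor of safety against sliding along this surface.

Resolving the block weight along and normal to the plane and applying the Mohr–Coulomb strength on the joint:
N' = W cosα = 735·cos38.3° = 576.8 kN/m
Driving force T = W sinα = 735·sin38.3° = 455.5 kN/m
Resisting force R = c_j·L + N'·tanφ = 0·17.5 + 576.8·tan44.1° = 0.0 + 559.0 = 559.0 kN/m
FS = R / T = 559.0 / 455.5 = 1.227

FS = 1.23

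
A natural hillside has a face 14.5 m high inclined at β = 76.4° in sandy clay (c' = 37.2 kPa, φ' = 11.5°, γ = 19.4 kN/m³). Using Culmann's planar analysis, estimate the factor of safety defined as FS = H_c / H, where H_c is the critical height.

H_c = (4c'/γ) · sinβ cosφ' / [1 − cos(β − φ')]
    = (4·37.2/19.4) · sin76.4°·cos11.5° / [1 − cos64.9°]
    = 7.670 · 0.9524 / 0.5758 = 12.69 m
FS = H_c / H = 12.69 / 14.5 = 0.875

FS = 0.87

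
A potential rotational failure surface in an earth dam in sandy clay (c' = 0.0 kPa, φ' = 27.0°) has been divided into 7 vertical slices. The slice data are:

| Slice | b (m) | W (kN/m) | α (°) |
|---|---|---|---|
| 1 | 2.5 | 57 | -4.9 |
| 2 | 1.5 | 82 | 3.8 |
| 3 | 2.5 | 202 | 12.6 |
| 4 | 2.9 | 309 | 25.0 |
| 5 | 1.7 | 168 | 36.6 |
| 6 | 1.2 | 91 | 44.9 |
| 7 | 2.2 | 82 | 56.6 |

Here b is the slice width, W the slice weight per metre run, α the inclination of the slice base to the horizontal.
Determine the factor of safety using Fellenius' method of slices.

FS = 1.07

Ordinary method of slices: FS = Σ[c'·Δl_i + (W_i cosα_i)·tanφ'] / Σ W_i sinα_i, with Δl_i = b_i / cosα_i.
Slice 1: Δl = 2.5/cos(-4.9°) = 2.509 m; N'_1 = 57·cos(-4.9°) = 56.8; c'Δl = 0.00; W sinα = -4.9
Slice 2: Δl = 1.5/cos3.8° = 1.503 m; N'_2 = 82·cos3.8° = 81.8; c'Δl = 0.00; W sinα = 5.4
Slice 3: Δl = 2.5/cos12.6° = 2.562 m; N'_3 = 202·cos12.6° = 197.1; c'Δl = 0.00; W sinα = 44.1
Slice 4: Δl = 2.9/cos25.0° = 3.200 m; N'_4 = 309·cos25.0° = 280.0; c'Δl = 0.00; W sinα = 130.6
Slice 5: Δl = 1.7/cos36.6° = 2.118 m; N'_5 = 168·cos36.6° = 134.9; c'Δl = 0.00; W sinα = 100.2
Slice 6: Δl = 1.2/cos44.9° = 1.694 m; N'_6 = 91·cos44.9° = 64.5; c'Δl = 0.00; W sinα = 64.2
Slice 7: Δl = 2.2/cos56.6° = 3.997 m; N'_7 = 82·cos56.6° = 45.1; c'Δl = 0.00; W sinα = 68.5
Σc'Δl = 0.0 kN/m; ΣN' = 860.3 kN/m; ΣW sinα = 408.1 kN/m
Resisting = 0.0 + 860.3·tan27.0° = 0.0 + 438.3 = 438.3 kN/m
FS = 438.3 / 408.1 = 1.074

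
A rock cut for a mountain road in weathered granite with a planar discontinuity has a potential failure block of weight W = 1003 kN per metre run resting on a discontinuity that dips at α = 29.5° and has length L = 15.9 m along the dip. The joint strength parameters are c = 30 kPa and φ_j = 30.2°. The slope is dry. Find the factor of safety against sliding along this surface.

Resolving the block weight along and normal to the plane and applying the Mohr–Coulomb strength on the joint:
N' = W cosα = 1003·cos29.5° = 873.0 kN/m
Driving force T = W sinα = 1003·sin29.5° = 493.9 kN/m
Resisting force R = c·L + N'·tanφ_j = 30·15.9 + 873.0·tan30.2° = 477.0 + 508.1 = 985.1 kN/m
FS = R / T = 985.1 / 493.9 = 1.994

FS = 1.99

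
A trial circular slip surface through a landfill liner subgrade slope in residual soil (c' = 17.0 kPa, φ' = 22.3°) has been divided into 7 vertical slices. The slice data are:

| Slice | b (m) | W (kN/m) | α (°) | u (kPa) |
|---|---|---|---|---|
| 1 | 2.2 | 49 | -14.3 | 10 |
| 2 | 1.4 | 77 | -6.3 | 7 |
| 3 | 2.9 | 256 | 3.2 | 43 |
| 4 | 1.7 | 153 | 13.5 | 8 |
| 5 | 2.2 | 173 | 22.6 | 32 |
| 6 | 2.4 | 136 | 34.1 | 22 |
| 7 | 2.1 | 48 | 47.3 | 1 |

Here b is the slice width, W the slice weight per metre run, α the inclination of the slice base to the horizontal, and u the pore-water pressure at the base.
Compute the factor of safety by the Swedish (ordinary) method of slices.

FS = 2.39

Ordinary method of slices: FS = Σ[c'·Δl_i + (W_i cosα_i − u_i·Δl_i)·tanφ'] / Σ W_i sinα_i, with Δl_i = b_i / cosα_i.
Slice 1: Δl = 2.2/cos(-14.3°) = 2.270 m; N'_1 = 49·cos(-14.3°) − 10·2.270 = 24.8; c'Δl = 38.60; W sinα = -12.1
Slice 2: Δl = 1.4/cos(-6.3°) = 1.409 m; N'_2 = 77·cos(-6.3°) − 7·1.409 = 66.7; c'Δl = 23.94; W sinα = -8.4
Slice 3: Δl = 2.9/cos3.2° = 2.905 m; N'_3 = 256·cos3.2° − 43·2.905 = 130.7; c'Δl = 49.38; W sinα = 14.3
Slice 4: Δl = 1.7/cos13.5° = 1.748 m; N'_4 = 153·cos13.5° − 8·1.748 = 134.8; c'Δl = 29.72; W sinα = 35.7
Slice 5: Δl = 2.2/cos22.6° = 2.383 m; N'_5 = 173·cos22.6° − 32·2.383 = 83.5; c'Δl = 40.51; W sinα = 66.5
Slice 6: Δl = 2.4/cos34.1° = 2.898 m; N'_6 = 136·cos34.1° − 22·2.898 = 48.9; c'Δl = 49.27; W sinα = 76.2
Slice 7: Δl = 2.1/cos47.3° = 3.097 m; N'_7 = 48·cos47.3° − 1·3.097 = 29.5; c'Δl = 52.64; W sinα = 35.3
Σc'Δl = 284.1 kN/m; ΣN' = 518.7 kN/m; ΣW sinα = 207.5 kN/m
Resisting = 284.1 + 518.7·tan22.3° = 284.1 + 212.7 = 496.8 kN/m
FS = 496.8 / 207.5 = 2.395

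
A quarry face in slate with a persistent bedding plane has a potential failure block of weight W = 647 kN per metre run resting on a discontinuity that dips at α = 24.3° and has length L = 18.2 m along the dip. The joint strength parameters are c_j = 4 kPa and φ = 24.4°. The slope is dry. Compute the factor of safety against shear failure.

Resolving the block weight along and normal to the plane and applying the Mohr–Coulomb strength on the joint:
N' = W cosα = 647·cos24.3° = 589.7 kN/m
Driving force T = W sinα = 647·sin24.3° = 266.2 kN/m
Resisting force R = c_j·L + N'·tanφ = 4·18.2 + 589.7·tan24.4° = 72.8 + 267.5 = 340.3 kN/m
FS = R / T = 340.3 / 266.2 = 1.278

FS = 1.28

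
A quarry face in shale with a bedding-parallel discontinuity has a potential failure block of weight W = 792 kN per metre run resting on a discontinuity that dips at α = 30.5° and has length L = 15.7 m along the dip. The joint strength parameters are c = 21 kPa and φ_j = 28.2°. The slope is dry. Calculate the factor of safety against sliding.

FS = 1.73

Resolving the block weight along and normal to the plane and applying the Mohr–Coulomb strength on the joint:
N' = W cosα = 792·cos30.5° = 682.4 kN/m
Driving force T = W sinα = 792·sin30.5° = 402.0 kN/m
Resisting force R = c·L + N'·tanφ_j = 21·15.7 + 682.4·tan28.2° = 329.7 + 365.9 = 695.6 kN/m
FS = R / T = 695.6 / 402.0 = 1.730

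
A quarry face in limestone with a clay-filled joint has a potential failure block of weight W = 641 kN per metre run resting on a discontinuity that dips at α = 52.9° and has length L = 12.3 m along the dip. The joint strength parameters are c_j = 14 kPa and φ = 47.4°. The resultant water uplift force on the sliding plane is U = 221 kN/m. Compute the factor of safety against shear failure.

Resolving the block weight along and normal to the plane and applying the Mohr–Coulomb strength on the joint:
N' = W cosα − U = 641·cos52.9° − 221 = 165.7 kN/m
Driving force T = W sinα = 641·sin52.9° = 511.3 kN/m
Resisting force R = c_j·L + N'·tanφ = 14·12.3 + 165.7·tan47.4° = 172.2 + 180.1 = 352.3 kN/m
FS = R / T = 352.3 / 511.3 = 0.689

FS = 0.69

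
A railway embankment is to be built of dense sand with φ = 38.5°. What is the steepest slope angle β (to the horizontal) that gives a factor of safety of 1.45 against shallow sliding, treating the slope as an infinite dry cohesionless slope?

For an infinite dry cohesionless slope FS = tanφ/tanβ, so tanβ = tanφ / FS.
tanβ = tan38.5° / 1.45 = 0.7954 / 1.45 = 0.5486
β = arctan(0.5486) = 28.75°

β = 28.7°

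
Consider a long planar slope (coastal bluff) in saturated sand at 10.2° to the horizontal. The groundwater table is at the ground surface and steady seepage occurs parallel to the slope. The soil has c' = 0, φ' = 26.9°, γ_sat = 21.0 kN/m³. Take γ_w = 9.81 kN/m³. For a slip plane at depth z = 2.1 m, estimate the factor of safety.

With seepage parallel to the slope and the water table at the surface, the effective normal stress on the slip plane uses the buoyant unit weight γ' = γ_sat − γ_w while the driving shear stress uses γ_sat:
FS = [c' + γ' z cos²β tanφ'] / [γ_sat z sinβ cosβ]
(For c' = 0 this reduces to FS = (γ'/γ_sat)·tanφ'/tanβ.)
γ' = 21.0 − 9.81 = 11.19 kN/m³
Numerator = 0.0 + 11.19·2.1·cos²10.2°·tan26.9° = 0.0 + 11.19·2.1·0.9686·0.5073 = 11.548 kPa
Denominator = 21.0·2.1·sin10.2°·cos10.2° = 21.0·2.1·0.1771·0.9842 = 7.686 kPa
FS = 11.548 / 7.686 = 1.502

FS = 1.50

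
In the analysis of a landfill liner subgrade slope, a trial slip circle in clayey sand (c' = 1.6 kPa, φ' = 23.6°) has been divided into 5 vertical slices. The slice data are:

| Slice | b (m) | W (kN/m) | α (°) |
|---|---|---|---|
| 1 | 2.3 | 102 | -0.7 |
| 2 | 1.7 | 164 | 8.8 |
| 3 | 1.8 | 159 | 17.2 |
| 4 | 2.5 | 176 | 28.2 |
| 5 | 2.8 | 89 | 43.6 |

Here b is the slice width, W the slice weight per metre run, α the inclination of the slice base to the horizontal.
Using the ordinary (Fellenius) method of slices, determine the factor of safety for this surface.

FS = 1.38

Ordinary method of slices: FS = Σ[c'·Δl_i + (W_i cosα_i)·tanφ'] / Σ W_i sinα_i, with Δl_i = b_i / cosα_i.
Slice 1: Δl = 2.3/cos(-0.7°) = 2.300 m; N'_1 = 102·cos(-0.7°) = 102.0; c'Δl = 3.68; W sinα = -1.2
Slice 2: Δl = 1.7/cos8.8° = 1.720 m; N'_2 = 164·cos8.8° = 162.1; c'Δl = 2.75; W sinα = 25.1
Slice 3: Δl = 1.8/cos17.2° = 1.884 m; N'_3 = 159·cos17.2° = 151.9; c'Δl = 3.01; W sinα = 47.0
Slice 4: Δl = 2.5/cos28.2° = 2.837 m; N'_4 = 176·cos28.2° = 155.1; c'Δl = 4.54; W sinα = 83.2
Slice 5: Δl = 2.8/cos43.6° = 3.866 m; N'_5 = 89·cos43.6° = 64.5; c'Δl = 6.19; W sinα = 61.4
Σc'Δl = 20.2 kN/m; ΣN' = 635.5 kN/m; ΣW sinα = 215.4 kN/m
Resisting = 20.2 + 635.5·tan23.6° = 20.2 + 277.6 = 297.8 kN/m
FS = 297.8 / 215.4 = 1.383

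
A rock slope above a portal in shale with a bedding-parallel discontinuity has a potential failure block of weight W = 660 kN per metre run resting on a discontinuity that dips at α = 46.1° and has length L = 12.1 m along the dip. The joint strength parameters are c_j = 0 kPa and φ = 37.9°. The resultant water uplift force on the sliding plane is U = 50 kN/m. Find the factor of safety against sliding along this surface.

FS = 0.67

Resolving the block weight along and normal to the plane and applying the Mohr–Coulomb strength on the joint:
N' = W cosα − U = 660·cos46.1° − 50 = 407.6 kN/m
Driving force T = W sinα = 660·sin46.1° = 475.6 kN/m
Resisting force R = c_j·L + N'·tanφ = 0·12.1 + 407.6·tan37.9° = 0.0 + 317.3 = 317.3 kN/m
FS = R / T = 317.3 / 475.6 = 0.667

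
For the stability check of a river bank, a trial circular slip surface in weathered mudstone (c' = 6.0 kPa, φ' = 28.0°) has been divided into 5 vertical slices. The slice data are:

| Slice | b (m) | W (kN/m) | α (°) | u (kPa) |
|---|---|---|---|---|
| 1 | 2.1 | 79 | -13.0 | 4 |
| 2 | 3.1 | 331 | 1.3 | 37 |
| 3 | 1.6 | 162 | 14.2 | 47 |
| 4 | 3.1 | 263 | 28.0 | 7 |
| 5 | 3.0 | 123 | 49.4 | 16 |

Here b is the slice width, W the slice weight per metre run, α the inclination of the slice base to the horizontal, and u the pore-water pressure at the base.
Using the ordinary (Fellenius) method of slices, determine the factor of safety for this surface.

Ordinary method of slices: FS = Σ[c'·Δl_i + (W_i cosα_i − u_i·Δl_i)·tanφ'] / Σ W_i sinα_i, with Δl_i = b_i / cosα_i.
Slice 1: Δl = 2.1/cos(-13.0°) = 2.155 m; N'_1 = 79·cos(-13.0°) − 4·2.155 = 68.4; c'Δl = 12.93; W sinα = -17.8
Slice 2: Δl = 3.1/cos1.3° = 3.101 m; N'_2 = 331·cos1.3° − 37·3.101 = 216.2; c'Δl = 18.60; W sinα = 7.5
Slice 3: Δl = 1.6/cos14.2° = 1.650 m; N'_3 = 162·cos14.2° − 47·1.650 = 79.5; c'Δl = 9.90; W sinα = 39.7
Slice 4: Δl = 3.1/cos28.0° = 3.511 m; N'_4 = 263·cos28.0° − 7·3.511 = 207.6; c'Δl = 21.07; W sinα = 123.5
Slice 5: Δl = 3.0/cos49.4° = 4.610 m; N'_5 = 123·cos49.4° − 16·4.610 = 6.3; c'Δl = 27.66; W sinα = 93.4
Σc'Δl = 90.2 kN/m; ΣN' = 577.9 kN/m; ΣW sinα = 246.3 kN/m
Resisting = 90.2 + 577.9·tan28.0° = 90.2 + 307.3 = 397.5 kN/m
FS = 397.5 / 246.3 = 1.613

FS = 1.61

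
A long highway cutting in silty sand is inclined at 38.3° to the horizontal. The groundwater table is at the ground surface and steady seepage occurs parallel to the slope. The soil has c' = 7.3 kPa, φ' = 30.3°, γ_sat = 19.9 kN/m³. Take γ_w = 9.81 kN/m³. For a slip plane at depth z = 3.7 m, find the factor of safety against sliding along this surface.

With seepage parallel to the slope and the water table at the surface, the effective normal stress on the slip plane uses the buoyant unit weight γ' = γ_sat − γ_w while the driving shear stress uses γ_sat:
FS = [c' + γ' z cos²β tanφ'] / [γ_sat z sinβ cosβ]
γ' = 19.9 − 9.81 = 10.09 kN/m³
Numerator = 7.3 + 10.09·3.7·cos²38.3°·tan30.3° = 7.3 + 10.09·3.7·0.6159·0.5844 = 20.736 kPa
Denominator = 19.9·3.7·sin38.3°·cos38.3° = 19.9·3.7·0.6198·0.7848 = 35.813 kPa
FS = 20.736 / 35.813 = 0.579

FS = 0.58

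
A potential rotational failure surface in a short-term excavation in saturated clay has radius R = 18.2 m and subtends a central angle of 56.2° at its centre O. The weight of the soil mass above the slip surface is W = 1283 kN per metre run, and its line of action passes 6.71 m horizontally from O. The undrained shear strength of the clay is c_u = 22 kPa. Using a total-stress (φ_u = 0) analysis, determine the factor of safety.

FS = 0.83

Taking moments about the centre O, the resisting moment is provided by the undrained shear strength acting along the arc:
Arc length L_a = R·θ = 18.2·(56.2°·π/180) = 18.2·0.9809 = 17.85 m
M_R = c_u·L_a·R = 22·17.85·18.2 = 7147.9 kN·m/m
M_D = W·d = 1283·6.71 = 8608.9 kN·m/m
FS = M_R / M_D = 7147.9 / 8608.9 = 0.830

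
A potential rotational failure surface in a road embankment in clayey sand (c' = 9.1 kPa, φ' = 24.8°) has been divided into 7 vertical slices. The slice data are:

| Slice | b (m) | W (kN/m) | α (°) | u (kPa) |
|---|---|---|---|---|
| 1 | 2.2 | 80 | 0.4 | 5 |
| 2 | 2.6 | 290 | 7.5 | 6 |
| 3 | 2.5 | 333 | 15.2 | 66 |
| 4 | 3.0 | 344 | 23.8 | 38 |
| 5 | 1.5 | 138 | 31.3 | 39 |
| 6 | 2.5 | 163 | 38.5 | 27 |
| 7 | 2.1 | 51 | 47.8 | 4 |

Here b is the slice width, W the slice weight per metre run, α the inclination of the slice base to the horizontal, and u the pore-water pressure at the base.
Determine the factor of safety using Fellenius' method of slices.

Ordinary method of slices: FS = Σ[c'·Δl_i + (W_i cosα_i − u_i·Δl_i)·tanφ'] / Σ W_i sinα_i, with Δl_i = b_i / cosα_i.
Slice 1: Δl = 2.2/cos0.4° = 2.200 m; N'_1 = 80·cos0.4° − 5·2.200 = 69.0; c'Δl = 20.02; W sinα = 0.6
Slice 2: Δl = 2.6/cos7.5° = 2.622 m; N'_2 = 290·cos7.5° − 6·2.622 = 271.8; c'Δl = 23.86; W sinα = 37.9
Slice 3: Δl = 2.5/cos15.2° = 2.591 m; N'_3 = 333·cos15.2° − 66·2.591 = 150.4; c'Δl = 23.57; W sinα = 87.3
Slice 4: Δl = 3.0/cos23.8° = 3.279 m; N'_4 = 344·cos23.8° − 38·3.279 = 190.2; c'Δl = 29.84; W sinα = 138.8
Slice 5: Δl = 1.5/cos31.3° = 1.755 m; N'_5 = 138·cos31.3° − 39·1.755 = 49.5; c'Δl = 15.98; W sinα = 71.7
Slice 6: Δl = 2.5/cos38.5° = 3.194 m; N'_6 = 163·cos38.5° − 27·3.194 = 41.3; c'Δl = 29.07; W sinα = 101.5
Slice 7: Δl = 2.1/cos47.8° = 3.126 m; N'_7 = 51·cos47.8° − 4·3.126 = 21.8; c'Δl = 28.45; W sinα = 37.8
Σc'Δl = 170.8 kN/m; ΣN' = 793.8 kN/m; ΣW sinα = 475.5 kN/m
Resisting = 170.8 + 793.8·tan24.8° = 170.8 + 366.8 = 537.6 kN/m
FS = 537.6 / 475.5 = 1.131

FS = 1.13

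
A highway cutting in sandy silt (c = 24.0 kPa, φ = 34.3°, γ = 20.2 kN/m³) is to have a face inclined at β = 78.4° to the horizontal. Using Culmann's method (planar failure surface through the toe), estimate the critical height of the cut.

H_c = 13.64 m

Culmann's analysis gives the critical failure plane at α_cr = (β + φ)/2 = (78.4 + 34.3)/2 = 56.4°, and the critical height
H_c = (4c/γ) · sinβ cosφ / [1 − cos(β − φ)]
    = (4·24.0/20.2) · sin78.4°·cos34.3° / [1 − cos(44.1°)]
    = 4.752 · 0.9796·0.8261 / [1 − 0.7181]
    = 4.752 · 0.8092 / 0.2819
    = 13.64 m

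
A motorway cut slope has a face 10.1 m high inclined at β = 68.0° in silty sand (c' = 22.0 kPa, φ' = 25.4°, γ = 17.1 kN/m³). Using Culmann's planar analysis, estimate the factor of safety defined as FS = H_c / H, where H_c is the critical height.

H_c = (4c'/γ) · sinβ cosφ' / [1 − cos(β − φ')]
    = (4·22.0/17.1) · sin68.0°·cos25.4° / [1 − cos42.6°]
    = 5.146 · 0.8376 / 0.2639 = 16.33 m
FS = H_c / H = 16.33 / 10.1 = 1.617

FS = 1.62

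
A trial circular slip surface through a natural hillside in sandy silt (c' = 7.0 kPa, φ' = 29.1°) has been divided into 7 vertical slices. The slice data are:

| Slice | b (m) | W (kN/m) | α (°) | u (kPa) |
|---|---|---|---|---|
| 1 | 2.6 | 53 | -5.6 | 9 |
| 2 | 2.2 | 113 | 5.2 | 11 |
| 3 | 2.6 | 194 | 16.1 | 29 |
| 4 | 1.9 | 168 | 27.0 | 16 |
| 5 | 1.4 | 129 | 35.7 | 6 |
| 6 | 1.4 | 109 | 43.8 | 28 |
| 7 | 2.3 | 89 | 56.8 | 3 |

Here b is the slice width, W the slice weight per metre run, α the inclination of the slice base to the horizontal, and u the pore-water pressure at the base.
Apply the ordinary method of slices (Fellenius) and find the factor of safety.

Ordinary method of slices: FS = Σ[c'·Δl_i + (W_i cosα_i − u_i·Δl_i)·tanφ'] / Σ W_i sinα_i, with Δl_i = b_i / cosα_i.
Slice 1: Δl = 2.6/cos(-5.6°) = 2.612 m; N'_1 = 53·cos(-5.6°) − 9·2.612 = 29.2; c'Δl = 18.29; W sinα = -5.2
Slice 2: Δl = 2.2/cos5.2° = 2.209 m; N'_2 = 113·cos5.2° − 11·2.209 = 88.2; c'Δl = 15.46; W sinα = 10.2
Slice 3: Δl = 2.6/cos16.1° = 2.706 m; N'_3 = 194·cos16.1° − 29·2.706 = 107.9; c'Δl = 18.94; W sinα = 53.8
Slice 4: Δl = 1.9/cos27.0° = 2.132 m; N'_4 = 168·cos27.0° − 16·2.132 = 115.6; c'Δl = 14.93; W sinα = 76.3
Slice 5: Δl = 1.4/cos35.7° = 1.724 m; N'_5 = 129·cos35.7° − 6·1.724 = 94.4; c'Δl = 12.07; W sinα = 75.3
Slice 6: Δl = 1.4/cos43.8° = 1.940 m; N'_6 = 109·cos43.8° − 28·1.940 = 24.4; c'Δl = 13.58; W sinα = 75.4
Slice 7: Δl = 2.3/cos56.8° = 4.200 m; N'_7 = 89·cos56.8° − 3·4.200 = 36.1; c'Δl = 29.40; W sinα = 74.5
Σc'Δl = 122.7 kN/m; ΣN' = 495.9 kN/m; ΣW sinα = 360.3 kN/m
Resisting = 122.7 + 495.9·tan29.1° = 122.7 + 276.0 = 398.7 kN/m
FS = 398.7 / 360.3 = 1.106

FS = 1.11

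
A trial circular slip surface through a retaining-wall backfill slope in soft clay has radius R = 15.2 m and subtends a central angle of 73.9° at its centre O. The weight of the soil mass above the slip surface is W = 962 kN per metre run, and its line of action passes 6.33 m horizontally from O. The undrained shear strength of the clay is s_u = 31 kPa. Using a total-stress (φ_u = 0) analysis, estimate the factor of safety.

Taking moments about the centre O, the resisting moment is provided by the undrained shear strength acting along the arc:
Arc length L_a = R·θ = 15.2·(73.9°·π/180) = 15.2·1.2898 = 19.60 m
M_R = s_u·L_a·R = 31·19.60·15.2 = 9237.8 kN·m/m
M_D = W·d = 962·6.33 = 6089.5 kN·m/m
FS = M_R / M_D = 9237.8 / 6089.5 = 1.517

FS = 1.52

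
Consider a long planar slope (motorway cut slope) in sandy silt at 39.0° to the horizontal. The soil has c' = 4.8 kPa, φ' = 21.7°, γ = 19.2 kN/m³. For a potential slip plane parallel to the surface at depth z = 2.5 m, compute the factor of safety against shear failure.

FS = 0.70

For an infinite slope with a slip plane parallel to the surface (no pore pressure): FS = [c' + γz cos²β tanφ'] / [γz sinβ cosβ].
γz = 19.2·2.5 = 48.00 kN/m²
Numerator = 4.8 + 48.00·cos²39.0°·tan21.7° = 4.8 + 48.00·0.6040·0.3979 = 16.336 kPa
Denominator = 48.00·sin39.0°·cos39.0° = 48.00·0.6293·0.7771 = 23.476 kPa
FS = 16.336 / 23.476 = 0.696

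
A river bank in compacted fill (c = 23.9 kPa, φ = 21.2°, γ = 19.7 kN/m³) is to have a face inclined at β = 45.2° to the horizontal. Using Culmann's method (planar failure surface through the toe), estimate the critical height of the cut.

H_c = 37.13 m

Culmann's analysis gives the critical failure plane at α_cr = (β + φ)/2 = (45.2 + 21.2)/2 = 33.2°, and the critical height
H_c = (4c/γ) · sinβ cosφ / [1 − cos(β − φ)]
    = (4·23.9/19.7) · sin45.2°·cos21.2° / [1 − cos(24.0°)]
    = 4.853 · 0.7096·0.9323 / [1 − 0.9135]
    = 4.853 · 0.6615 / 0.0865
    = 37.13 m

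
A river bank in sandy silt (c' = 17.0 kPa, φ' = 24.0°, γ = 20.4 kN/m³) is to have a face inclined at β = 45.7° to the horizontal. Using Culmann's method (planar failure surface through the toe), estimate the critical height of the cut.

H_c = 30.75 m

Culmann's analysis gives the critical failure plane at α_cr = (β + φ')/2 = (45.7 + 24.0)/2 = 34.9°, and the critical height
H_c = (4c'/γ) · sinβ cosφ' / [1 − cos(β − φ')]
    = (4·17.0/20.4) · sin45.7°·cos24.0° / [1 − cos(21.7°)]
    = 3.333 · 0.7157·0.9135 / [1 − 0.9291]
    = 3.333 · 0.6538 / 0.0709
    = 30.75 m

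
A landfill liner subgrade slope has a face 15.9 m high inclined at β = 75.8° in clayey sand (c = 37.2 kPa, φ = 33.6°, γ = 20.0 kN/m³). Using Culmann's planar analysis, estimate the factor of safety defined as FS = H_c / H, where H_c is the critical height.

H_c = (4c/γ) · sinβ cosφ / [1 − cos(β − φ)]
    = (4·37.2/20.0) · sin75.8°·cos33.6° / [1 − cos42.2°]
    = 7.440 · 0.8075 / 0.2592 = 23.18 m
FS = H_c / H = 23.18 / 15.9 = 1.458

FS = 1.46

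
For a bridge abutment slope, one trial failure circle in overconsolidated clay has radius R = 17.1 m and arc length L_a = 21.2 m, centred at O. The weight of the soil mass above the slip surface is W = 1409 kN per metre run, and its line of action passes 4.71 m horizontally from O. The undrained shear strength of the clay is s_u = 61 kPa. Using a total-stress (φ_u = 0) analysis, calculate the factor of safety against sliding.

FS = 3.33

Taking moments about the centre O, the resisting moment is provided by the undrained shear strength acting along the arc:
M_R = s_u·L_a·R = 61·21.20·17.1 = 22113.7 kN·m/m
M_D = W·d = 1409·4.71 = 6636.4 kN·m/m
FS = M_R / M_D = 22113.7 / 6636.4 = 3.332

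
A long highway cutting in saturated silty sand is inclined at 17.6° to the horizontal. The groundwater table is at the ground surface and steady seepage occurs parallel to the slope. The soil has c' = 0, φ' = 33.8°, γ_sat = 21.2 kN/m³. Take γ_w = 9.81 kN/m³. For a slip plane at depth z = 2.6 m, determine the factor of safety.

FS = 1.13

With seepage parallel to the slope and the water table at the surface, the effective normal stress on the slip plane uses the buoyant unit weight γ' = γ_sat − γ_w while the driving shear stress uses γ_sat:
FS = [c' + γ' z cos²β tanφ'] / [γ_sat z sinβ cosβ]
(For c' = 0 this reduces to FS = (γ'/γ_sat)·tanφ'/tanβ.)
γ' = 21.2 − 9.81 = 11.39 kN/m³
Numerator = 0.0 + 11.39·2.6·cos²17.6°·tan33.8° = 0.0 + 11.39·2.6·0.9086·0.6694 = 18.012 kPa
Denominator = 21.2·2.6·sin17.6°·cos17.6° = 21.2·2.6·0.3024·0.9532 = 15.886 kPa
FS = 18.012 / 15.886 = 1.134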